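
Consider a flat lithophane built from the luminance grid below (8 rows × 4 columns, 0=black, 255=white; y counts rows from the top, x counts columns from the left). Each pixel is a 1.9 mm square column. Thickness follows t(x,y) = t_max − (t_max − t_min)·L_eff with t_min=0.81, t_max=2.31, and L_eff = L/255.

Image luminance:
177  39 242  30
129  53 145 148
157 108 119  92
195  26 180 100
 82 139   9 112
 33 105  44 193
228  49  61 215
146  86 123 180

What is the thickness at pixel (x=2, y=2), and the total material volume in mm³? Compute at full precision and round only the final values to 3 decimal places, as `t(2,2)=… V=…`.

t(2,2)=1.610 V=187.325

span = t_max - t_min = 2.31 - 0.81 = 1.500
L(2,2) = 119, L_eff = 119/255 = 0.466667
t(2,2) = 2.31 - 1.500·0.466667 = 1.610
Σt over all 8·4 pixels = 44107/850 ≈ 51.8905882
V = pitch²·Σt = 1.9²·44107/850 = 187.325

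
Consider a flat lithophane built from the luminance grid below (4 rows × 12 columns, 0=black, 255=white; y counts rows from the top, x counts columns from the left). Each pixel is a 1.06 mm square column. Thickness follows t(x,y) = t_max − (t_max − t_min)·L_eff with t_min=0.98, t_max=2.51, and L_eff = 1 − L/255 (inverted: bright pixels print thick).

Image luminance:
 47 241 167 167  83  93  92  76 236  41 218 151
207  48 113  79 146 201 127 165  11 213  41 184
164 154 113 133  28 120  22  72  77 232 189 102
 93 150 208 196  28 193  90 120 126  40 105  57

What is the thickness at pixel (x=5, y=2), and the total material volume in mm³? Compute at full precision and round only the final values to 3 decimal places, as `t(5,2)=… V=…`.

span = t_max - t_min = 2.51 - 0.98 = 1.530
L(5,2) = 120, L_eff = 1 - 120/255 = 0.529412 (inverted)
t(5,2) = 2.51 - 1.530·0.529412 = 1.700
Σt over all 4·12 pixels = 82.794
V = pitch²·Σt = 1.06²·82.794 = 93.027

t(5,2)=1.700 V=93.027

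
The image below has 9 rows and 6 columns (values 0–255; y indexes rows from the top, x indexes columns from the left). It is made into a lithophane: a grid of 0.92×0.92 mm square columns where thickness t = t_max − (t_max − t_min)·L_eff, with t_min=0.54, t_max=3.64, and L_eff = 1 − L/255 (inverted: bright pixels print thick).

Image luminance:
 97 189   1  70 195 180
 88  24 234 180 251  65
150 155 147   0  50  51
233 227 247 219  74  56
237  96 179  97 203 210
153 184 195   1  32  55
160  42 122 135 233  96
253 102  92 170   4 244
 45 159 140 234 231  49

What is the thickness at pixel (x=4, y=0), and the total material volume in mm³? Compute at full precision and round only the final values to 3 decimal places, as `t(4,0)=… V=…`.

t(4,0)=2.911 V=100.165

span = t_max - t_min = 3.64 - 0.54 = 3.100
L(4,0) = 195, L_eff = 1 - 195/255 = 0.235294 (inverted)
t(4,0) = 3.64 - 3.100·0.235294 = 2.911
Σt over all 9·6 pixels = 150887/1275 ≈ 118.3427451
V = pitch²·Σt = 0.92²·150887/1275 = 100.165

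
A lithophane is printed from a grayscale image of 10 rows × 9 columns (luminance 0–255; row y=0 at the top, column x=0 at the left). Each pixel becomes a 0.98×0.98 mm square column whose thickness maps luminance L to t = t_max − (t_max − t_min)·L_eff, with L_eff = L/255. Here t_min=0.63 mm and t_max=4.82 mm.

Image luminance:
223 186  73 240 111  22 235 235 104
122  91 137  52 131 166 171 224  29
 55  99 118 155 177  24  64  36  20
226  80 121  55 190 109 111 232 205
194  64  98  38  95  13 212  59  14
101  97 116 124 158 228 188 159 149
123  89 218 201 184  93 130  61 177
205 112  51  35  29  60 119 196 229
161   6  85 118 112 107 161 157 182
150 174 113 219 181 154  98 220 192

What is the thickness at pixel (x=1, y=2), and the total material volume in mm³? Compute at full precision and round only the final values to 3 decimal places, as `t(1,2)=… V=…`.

t(1,2)=3.193 V=232.966

span = t_max - t_min = 4.82 - 0.63 = 4.190
L(1,2) = 99, L_eff = 99/255 = 0.388235
t(1,2) = 4.82 - 4.190·0.388235 = 3.193
Σt over all 10·9 pixels = 3092789/12750 ≈ 242.5716863
V = pitch²·Σt = 0.98²·3092789/12750 = 232.966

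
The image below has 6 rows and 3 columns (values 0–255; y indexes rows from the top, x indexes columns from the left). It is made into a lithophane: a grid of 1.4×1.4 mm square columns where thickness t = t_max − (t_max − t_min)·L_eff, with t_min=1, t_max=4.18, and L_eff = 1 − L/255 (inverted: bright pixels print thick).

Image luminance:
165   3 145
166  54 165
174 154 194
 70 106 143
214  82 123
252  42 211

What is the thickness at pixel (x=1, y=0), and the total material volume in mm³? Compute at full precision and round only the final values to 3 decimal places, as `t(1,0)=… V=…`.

t(1,0)=1.037 V=95.482

span = t_max - t_min = 4.18 - 1 = 3.180
L(1,0) = 3, L_eff = 1 - 3/255 = 0.988235 (inverted)
t(1,0) = 4.18 - 3.180·0.988235 = 1.037
Σt over all 6·3 pixels = 207039/4250 ≈ 48.7150588
V = pitch²·Σt = 1.4²·207039/4250 = 95.482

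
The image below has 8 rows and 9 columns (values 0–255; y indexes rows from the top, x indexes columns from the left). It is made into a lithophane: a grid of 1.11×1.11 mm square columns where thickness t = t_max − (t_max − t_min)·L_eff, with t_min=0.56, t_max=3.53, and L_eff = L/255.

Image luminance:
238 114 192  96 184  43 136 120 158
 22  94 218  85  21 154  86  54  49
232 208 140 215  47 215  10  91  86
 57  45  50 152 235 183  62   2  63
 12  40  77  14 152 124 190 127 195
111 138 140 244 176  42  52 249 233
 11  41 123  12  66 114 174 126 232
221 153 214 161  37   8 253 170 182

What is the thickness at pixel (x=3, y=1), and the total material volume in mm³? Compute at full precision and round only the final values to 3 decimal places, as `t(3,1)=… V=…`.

t(3,1)=2.540 V=187.284

span = t_max - t_min = 3.53 - 0.56 = 2.970
L(3,1) = 85, L_eff = 85/255 = 0.333333
t(3,1) = 3.53 - 2.970·0.333333 = 2.540
Σt over all 8·9 pixels = 1292031/8500 ≈ 152.0036471
V = pitch²·Σt = 1.11²·1292031/8500 = 187.284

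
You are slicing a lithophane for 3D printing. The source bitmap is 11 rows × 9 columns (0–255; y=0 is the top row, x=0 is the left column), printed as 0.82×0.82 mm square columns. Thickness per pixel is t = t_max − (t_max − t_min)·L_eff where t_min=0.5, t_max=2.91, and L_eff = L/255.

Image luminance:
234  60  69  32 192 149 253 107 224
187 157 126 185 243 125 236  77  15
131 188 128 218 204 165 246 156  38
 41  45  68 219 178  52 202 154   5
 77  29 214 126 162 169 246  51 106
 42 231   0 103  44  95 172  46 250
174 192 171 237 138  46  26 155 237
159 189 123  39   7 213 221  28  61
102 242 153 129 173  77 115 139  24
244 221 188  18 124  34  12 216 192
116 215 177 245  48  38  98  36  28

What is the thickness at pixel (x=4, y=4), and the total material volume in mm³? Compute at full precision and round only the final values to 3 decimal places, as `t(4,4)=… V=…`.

span = t_max - t_min = 2.91 - 0.5 = 2.410
L(4,4) = 162, L_eff = 162/255 = 0.635294
t(4,4) = 2.91 - 2.410·0.635294 = 1.379
Σt over all 11·9 pixels = 1397041/8500 ≈ 164.3577647
V = pitch²·Σt = 0.82²·1397041/8500 = 110.514

t(4,4)=1.379 V=110.514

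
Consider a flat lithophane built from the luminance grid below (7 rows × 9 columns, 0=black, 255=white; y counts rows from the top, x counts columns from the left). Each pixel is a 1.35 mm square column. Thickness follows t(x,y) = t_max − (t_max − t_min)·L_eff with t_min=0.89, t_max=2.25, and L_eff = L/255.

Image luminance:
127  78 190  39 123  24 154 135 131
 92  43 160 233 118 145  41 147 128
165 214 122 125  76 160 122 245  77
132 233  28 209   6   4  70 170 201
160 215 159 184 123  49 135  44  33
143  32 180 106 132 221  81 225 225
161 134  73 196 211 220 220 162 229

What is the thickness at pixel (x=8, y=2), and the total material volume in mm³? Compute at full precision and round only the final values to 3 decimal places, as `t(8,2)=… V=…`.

t(8,2)=1.839 V=175.525

span = t_max - t_min = 2.25 - 0.89 = 1.360
L(8,2) = 77, L_eff = 77/255 = 0.301961
t(8,2) = 2.25 - 1.360·0.301961 = 1.839
Σt over all 7·9 pixels = 96.31
V = pitch²·Σt = 1.35²·96.31 = 175.525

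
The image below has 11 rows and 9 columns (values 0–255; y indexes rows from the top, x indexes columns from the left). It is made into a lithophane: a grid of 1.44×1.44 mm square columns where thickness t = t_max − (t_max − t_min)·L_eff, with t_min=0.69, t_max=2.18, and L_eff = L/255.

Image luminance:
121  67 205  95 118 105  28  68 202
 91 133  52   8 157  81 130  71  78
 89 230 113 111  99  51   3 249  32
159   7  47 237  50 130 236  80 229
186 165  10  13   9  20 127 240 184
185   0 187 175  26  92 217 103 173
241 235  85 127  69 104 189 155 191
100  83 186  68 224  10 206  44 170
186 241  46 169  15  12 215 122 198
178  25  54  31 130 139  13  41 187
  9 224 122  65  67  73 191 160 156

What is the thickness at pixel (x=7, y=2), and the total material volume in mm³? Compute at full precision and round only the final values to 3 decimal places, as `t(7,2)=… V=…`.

t(7,2)=0.725 V=306.611

span = t_max - t_min = 2.18 - 0.69 = 1.490
L(7,2) = 249, L_eff = 249/255 = 0.976471
t(7,2) = 2.18 - 1.490·0.976471 = 0.725
Σt over all 11·9 pixels = 188527/1275 ≈ 147.8643137
V = pitch²·Σt = 1.44²·188527/1275 = 306.611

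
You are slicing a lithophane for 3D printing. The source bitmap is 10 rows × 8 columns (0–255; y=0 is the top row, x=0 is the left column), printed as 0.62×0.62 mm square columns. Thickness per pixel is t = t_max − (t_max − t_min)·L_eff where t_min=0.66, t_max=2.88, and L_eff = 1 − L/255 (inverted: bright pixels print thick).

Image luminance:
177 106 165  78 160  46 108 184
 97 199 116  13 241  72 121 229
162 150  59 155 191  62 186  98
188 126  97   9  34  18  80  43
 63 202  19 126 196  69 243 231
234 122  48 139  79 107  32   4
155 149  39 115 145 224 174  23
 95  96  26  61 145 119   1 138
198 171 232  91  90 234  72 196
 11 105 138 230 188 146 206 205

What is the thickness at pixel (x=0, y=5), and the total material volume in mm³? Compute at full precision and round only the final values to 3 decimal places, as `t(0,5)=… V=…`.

span = t_max - t_min = 2.88 - 0.66 = 2.220
L(0,5) = 234, L_eff = 1 - 234/255 = 0.082353 (inverted)
t(0,5) = 2.88 - 2.220·0.082353 = 2.697
Σt over all 10·8 pixels = 295387/2125 ≈ 139.0056471
V = pitch²·Σt = 0.62²·295387/2125 = 53.434

t(0,5)=2.697 V=53.434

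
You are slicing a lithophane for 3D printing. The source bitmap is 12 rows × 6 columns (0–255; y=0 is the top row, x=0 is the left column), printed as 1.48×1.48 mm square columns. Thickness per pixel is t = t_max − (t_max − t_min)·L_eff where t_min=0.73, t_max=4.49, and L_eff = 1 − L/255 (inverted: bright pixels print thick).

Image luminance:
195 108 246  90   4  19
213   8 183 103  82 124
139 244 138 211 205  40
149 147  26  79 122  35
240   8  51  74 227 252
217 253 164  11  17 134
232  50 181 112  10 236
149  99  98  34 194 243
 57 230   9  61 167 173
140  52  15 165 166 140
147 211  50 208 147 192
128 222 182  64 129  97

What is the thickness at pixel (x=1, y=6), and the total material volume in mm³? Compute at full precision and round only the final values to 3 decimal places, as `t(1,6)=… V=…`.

span = t_max - t_min = 4.49 - 0.73 = 3.760
L(1,6) = 50, L_eff = 1 - 50/255 = 0.803922 (inverted)
t(1,6) = 4.49 - 3.760·0.803922 = 1.467
Σt over all 12·6 pixels = 404594/2125 ≈ 190.3971765
V = pitch²·Σt = 1.48²·404594/2125 = 417.046

t(1,6)=1.467 V=417.046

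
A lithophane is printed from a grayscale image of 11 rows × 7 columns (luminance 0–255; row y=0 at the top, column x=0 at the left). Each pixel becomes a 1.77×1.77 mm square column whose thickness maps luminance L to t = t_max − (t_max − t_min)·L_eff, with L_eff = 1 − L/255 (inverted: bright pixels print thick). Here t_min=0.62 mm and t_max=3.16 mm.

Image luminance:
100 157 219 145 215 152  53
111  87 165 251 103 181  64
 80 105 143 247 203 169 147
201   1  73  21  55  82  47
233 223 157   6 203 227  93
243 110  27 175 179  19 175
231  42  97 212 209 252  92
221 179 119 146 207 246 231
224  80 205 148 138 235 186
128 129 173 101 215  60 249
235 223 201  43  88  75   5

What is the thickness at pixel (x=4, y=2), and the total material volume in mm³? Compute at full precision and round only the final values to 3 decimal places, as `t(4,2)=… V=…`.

t(4,2)=2.642 V=501.320

span = t_max - t_min = 3.16 - 0.62 = 2.540
L(4,2) = 203, L_eff = 1 - 203/255 = 0.203922 (inverted)
t(4,2) = 3.16 - 2.540·0.203922 = 2.642
Σt over all 11·7 pixels = 2040229/12750 ≈ 160.0179608
V = pitch²·Σt = 1.77²·2040229/12750 = 501.320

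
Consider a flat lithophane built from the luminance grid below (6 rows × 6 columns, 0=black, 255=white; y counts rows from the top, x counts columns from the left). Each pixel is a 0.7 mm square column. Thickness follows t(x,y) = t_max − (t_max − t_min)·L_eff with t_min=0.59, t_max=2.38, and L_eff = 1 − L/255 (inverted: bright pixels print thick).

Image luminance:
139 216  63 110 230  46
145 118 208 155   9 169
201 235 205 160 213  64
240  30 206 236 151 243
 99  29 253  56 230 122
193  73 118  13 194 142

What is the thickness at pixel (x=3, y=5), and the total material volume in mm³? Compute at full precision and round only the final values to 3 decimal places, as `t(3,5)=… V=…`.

span = t_max - t_min = 2.38 - 0.59 = 1.790
L(3,5) = 13, L_eff = 1 - 13/255 = 0.949020 (inverted)
t(3,5) = 2.38 - 1.790·0.949020 = 0.681
Σt over all 6·6 pixels = 746413/12750 ≈ 58.5421961
V = pitch²·Σt = 0.7²·746413/12750 = 28.686

t(3,5)=0.681 V=28.686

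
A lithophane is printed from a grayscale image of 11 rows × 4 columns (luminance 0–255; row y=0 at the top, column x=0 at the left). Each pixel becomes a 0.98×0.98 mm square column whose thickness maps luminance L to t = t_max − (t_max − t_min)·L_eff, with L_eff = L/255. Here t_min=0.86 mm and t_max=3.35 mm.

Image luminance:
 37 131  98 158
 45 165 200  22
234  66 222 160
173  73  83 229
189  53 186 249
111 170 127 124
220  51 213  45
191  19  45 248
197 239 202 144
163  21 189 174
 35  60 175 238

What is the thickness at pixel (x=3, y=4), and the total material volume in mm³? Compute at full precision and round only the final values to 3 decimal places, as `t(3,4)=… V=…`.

span = t_max - t_min = 3.35 - 0.86 = 2.490
L(3,4) = 249, L_eff = 249/255 = 0.976471
t(3,4) = 3.35 - 2.490·0.976471 = 0.919
Σt over all 11·4 pixels = 370229/4250 ≈ 87.1127059
V = pitch²·Σt = 0.98²·370229/4250 = 83.663

t(3,4)=0.919 V=83.663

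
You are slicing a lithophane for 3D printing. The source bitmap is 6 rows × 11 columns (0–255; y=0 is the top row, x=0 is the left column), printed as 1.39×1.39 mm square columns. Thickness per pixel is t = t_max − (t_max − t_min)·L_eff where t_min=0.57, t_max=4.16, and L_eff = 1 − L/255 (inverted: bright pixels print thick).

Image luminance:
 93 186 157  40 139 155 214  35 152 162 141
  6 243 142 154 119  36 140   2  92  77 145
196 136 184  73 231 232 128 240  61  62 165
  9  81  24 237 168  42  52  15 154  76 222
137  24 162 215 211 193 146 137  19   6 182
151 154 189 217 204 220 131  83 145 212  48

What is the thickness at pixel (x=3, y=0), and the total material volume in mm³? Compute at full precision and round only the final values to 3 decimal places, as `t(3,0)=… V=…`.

t(3,0)=1.133 V=306.722

span = t_max - t_min = 4.16 - 0.57 = 3.590
L(3,0) = 40, L_eff = 1 - 40/255 = 0.843137 (inverted)
t(3,0) = 4.16 - 3.590·0.843137 = 1.133
Σt over all 6·11 pixels = 674691/4250 ≈ 158.7508235
V = pitch²·Σt = 1.39²·674691/4250 = 306.722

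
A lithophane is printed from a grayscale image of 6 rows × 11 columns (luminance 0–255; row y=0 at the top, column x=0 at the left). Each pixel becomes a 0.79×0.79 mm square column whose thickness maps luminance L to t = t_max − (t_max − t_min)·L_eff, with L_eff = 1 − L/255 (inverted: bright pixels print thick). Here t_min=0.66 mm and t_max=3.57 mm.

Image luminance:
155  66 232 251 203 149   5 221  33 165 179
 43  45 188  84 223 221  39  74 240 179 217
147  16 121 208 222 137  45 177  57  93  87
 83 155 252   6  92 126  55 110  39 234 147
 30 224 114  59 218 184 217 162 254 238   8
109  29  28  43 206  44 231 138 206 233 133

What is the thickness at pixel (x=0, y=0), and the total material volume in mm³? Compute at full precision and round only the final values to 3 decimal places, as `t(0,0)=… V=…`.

t(0,0)=2.429 V=90.779

span = t_max - t_min = 3.57 - 0.66 = 2.910
L(0,0) = 155, L_eff = 1 - 155/255 = 0.392157 (inverted)
t(0,0) = 3.57 - 2.910·0.392157 = 2.429
Σt over all 6·11 pixels = 1236373/8500 ≈ 145.4556471
V = pitch²·Σt = 0.79²·1236373/8500 = 90.779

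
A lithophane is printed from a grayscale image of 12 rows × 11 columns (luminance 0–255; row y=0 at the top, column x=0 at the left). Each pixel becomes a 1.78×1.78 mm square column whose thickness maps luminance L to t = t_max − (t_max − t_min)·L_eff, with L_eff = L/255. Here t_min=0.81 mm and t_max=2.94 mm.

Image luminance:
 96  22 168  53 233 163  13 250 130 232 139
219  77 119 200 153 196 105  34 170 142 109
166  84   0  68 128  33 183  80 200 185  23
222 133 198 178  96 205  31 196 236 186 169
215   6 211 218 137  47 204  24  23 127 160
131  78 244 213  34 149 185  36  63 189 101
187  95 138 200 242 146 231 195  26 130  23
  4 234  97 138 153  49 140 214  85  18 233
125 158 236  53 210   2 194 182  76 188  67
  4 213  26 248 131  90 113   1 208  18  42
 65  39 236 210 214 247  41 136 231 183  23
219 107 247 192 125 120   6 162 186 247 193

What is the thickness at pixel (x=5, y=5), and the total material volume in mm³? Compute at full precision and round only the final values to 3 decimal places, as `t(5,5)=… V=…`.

span = t_max - t_min = 2.94 - 0.81 = 2.130
L(5,5) = 149, L_eff = 149/255 = 0.584314
t(5,5) = 2.94 - 2.130·0.584314 = 1.695
Σt over all 12·11 pixels = 203417/850 ≈ 239.3141176
V = pitch²·Σt = 1.78²·203417/850 = 758.243

t(5,5)=1.695 V=758.243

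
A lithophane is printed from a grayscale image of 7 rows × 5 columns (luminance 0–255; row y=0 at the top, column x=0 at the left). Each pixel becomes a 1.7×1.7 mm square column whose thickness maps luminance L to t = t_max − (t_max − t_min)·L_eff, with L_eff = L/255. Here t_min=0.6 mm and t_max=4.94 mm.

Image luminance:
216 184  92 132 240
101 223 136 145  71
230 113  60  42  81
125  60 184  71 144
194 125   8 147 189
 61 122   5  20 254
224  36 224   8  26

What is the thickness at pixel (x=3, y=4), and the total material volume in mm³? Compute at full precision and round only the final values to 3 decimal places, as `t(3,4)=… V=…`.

t(3,4)=2.438 V=288.523

span = t_max - t_min = 4.94 - 0.6 = 4.340
L(3,4) = 147, L_eff = 147/255 = 0.576471
t(3,4) = 4.94 - 4.340·0.576471 = 2.438
Σt over all 7·5 pixels = 212149/2125 ≈ 99.8348235
V = pitch²·Σt = 1.7²·212149/2125 = 288.523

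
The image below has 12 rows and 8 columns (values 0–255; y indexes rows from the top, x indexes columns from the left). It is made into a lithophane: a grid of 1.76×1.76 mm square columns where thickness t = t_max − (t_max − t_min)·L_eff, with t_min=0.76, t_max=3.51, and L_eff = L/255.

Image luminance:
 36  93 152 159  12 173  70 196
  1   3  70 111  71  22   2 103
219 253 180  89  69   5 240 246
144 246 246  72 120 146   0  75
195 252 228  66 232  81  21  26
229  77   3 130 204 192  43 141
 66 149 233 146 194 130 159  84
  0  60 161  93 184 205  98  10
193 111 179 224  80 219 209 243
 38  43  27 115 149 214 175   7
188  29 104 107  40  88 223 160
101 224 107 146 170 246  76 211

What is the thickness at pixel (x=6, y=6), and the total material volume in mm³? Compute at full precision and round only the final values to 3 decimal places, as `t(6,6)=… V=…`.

t(6,6)=1.795 V=637.490

span = t_max - t_min = 3.51 - 0.76 = 2.750
L(6,6) = 159, L_eff = 159/255 = 0.623529
t(6,6) = 3.51 - 2.750·0.623529 = 1.795
Σt over all 12·8 pixels = 174931/850 ≈ 205.8011765
V = pitch²·Σt = 1.76²·174931/850 = 637.490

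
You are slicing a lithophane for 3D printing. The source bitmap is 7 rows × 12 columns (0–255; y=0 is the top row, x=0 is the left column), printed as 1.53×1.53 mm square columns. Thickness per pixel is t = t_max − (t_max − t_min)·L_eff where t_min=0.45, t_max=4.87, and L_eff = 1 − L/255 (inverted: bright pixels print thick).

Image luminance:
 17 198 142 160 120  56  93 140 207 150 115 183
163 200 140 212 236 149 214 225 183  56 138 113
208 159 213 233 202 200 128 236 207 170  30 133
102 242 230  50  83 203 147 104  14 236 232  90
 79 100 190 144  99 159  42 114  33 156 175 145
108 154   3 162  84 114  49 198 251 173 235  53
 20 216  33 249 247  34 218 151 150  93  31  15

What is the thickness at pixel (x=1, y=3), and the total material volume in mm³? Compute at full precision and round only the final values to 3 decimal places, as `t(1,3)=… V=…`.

span = t_max - t_min = 4.87 - 0.45 = 4.420
L(1,3) = 242, L_eff = 1 - 242/255 = 0.050980 (inverted)
t(1,3) = 4.87 - 4.420·0.050980 = 4.645
Σt over all 7·12 pixels = 183557/750 ≈ 244.7426667
V = pitch²·Σt = 1.53²·183557/750 = 572.918

t(1,3)=4.645 V=572.918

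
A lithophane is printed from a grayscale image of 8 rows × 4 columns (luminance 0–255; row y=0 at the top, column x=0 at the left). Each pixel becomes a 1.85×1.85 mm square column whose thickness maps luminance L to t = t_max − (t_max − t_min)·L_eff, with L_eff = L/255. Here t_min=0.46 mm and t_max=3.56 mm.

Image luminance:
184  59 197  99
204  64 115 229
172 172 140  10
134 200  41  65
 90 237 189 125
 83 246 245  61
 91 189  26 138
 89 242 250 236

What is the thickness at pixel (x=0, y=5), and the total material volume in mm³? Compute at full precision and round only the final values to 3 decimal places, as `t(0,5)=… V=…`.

t(0,5)=2.551 V=197.584

span = t_max - t_min = 3.56 - 0.46 = 3.100
L(0,5) = 83, L_eff = 83/255 = 0.325490
t(0,5) = 3.56 - 3.100·0.325490 = 2.551
Σt over all 8·4 pixels = 73607/1275 ≈ 57.7309804
V = pitch²·Σt = 1.85²·73607/1275 = 197.584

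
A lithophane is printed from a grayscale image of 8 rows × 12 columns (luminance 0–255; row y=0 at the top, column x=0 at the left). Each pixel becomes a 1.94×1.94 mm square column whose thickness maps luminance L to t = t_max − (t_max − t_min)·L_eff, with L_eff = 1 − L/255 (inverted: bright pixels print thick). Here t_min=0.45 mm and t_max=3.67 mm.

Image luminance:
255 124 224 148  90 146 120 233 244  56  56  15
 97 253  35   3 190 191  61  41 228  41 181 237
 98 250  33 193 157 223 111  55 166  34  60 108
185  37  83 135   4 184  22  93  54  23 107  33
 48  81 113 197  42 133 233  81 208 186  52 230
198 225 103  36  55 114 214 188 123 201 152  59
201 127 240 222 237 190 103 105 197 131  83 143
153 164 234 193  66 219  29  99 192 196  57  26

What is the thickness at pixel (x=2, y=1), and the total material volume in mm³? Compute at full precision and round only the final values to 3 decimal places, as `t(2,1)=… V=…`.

span = t_max - t_min = 3.67 - 0.45 = 3.220
L(2,1) = 35, L_eff = 1 - 35/255 = 0.862745 (inverted)
t(2,1) = 3.67 - 3.220·0.862745 = 0.892
Σt over all 8·12 pixels = 1289378/6375 ≈ 202.2553725
V = pitch²·Σt = 1.94²·1289378/6375 = 761.208

t(2,1)=0.892 V=761.208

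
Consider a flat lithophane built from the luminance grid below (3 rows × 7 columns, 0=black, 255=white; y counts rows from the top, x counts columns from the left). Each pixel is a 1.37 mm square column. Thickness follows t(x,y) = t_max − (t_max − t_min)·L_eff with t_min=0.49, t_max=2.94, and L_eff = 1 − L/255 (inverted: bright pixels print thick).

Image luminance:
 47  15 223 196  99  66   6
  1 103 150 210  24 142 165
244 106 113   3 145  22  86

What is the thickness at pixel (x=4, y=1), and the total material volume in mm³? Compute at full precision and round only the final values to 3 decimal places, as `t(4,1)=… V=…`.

t(4,1)=0.721 V=58.373

span = t_max - t_min = 2.94 - 0.49 = 2.450
L(4,1) = 24, L_eff = 1 - 24/255 = 0.905882 (inverted)
t(4,1) = 2.94 - 2.450·0.905882 = 0.721
Σt over all 3·7 pixels = 52871/1700 ≈ 31.1005882
V = pitch²·Σt = 1.37²·52871/1700 = 58.373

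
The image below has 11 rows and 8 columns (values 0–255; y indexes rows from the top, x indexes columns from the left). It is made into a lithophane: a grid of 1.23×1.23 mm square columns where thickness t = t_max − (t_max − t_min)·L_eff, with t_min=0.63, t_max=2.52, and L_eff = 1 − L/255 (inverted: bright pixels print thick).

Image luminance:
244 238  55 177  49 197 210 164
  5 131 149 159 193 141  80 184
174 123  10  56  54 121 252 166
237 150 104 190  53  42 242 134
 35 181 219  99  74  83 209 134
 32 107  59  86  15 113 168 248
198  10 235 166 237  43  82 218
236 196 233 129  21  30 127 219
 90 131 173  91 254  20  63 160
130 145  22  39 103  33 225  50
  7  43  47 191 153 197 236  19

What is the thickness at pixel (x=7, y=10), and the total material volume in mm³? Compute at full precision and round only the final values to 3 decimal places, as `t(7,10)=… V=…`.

span = t_max - t_min = 2.52 - 0.63 = 1.890
L(7,10) = 19, L_eff = 1 - 19/255 = 0.925490 (inverted)
t(7,10) = 2.52 - 1.890·0.925490 = 0.771
Σt over all 11·8 pixels = 296541/2125 ≈ 139.5487059
V = pitch²·Σt = 1.23²·296541/2125 = 211.123

t(7,10)=0.771 V=211.123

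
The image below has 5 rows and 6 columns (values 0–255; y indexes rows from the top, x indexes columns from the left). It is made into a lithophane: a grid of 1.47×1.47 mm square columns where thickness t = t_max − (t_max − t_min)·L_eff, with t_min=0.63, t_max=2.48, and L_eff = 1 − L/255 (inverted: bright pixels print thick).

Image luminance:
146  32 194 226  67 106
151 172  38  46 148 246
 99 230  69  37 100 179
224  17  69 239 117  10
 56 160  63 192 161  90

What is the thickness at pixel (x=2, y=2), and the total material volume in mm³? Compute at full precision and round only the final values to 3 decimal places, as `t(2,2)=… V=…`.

span = t_max - t_min = 2.48 - 0.63 = 1.850
L(2,2) = 69, L_eff = 1 - 69/255 = 0.729412 (inverted)
t(2,2) = 2.48 - 1.850·0.729412 = 1.131
Σt over all 5·6 pixels = 38783/850 ≈ 45.6270588
V = pitch²·Σt = 1.47²·38783/850 = 98.596

t(2,2)=1.131 V=98.596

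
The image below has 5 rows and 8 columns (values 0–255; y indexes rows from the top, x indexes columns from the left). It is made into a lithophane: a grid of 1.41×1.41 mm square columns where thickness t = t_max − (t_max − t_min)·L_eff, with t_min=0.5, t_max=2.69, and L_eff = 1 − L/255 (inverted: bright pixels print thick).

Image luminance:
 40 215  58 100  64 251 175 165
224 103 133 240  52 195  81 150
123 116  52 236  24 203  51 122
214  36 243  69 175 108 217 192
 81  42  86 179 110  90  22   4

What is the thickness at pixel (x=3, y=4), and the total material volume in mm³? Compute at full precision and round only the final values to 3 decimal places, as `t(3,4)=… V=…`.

t(3,4)=2.037 V=125.833

span = t_max - t_min = 2.69 - 0.5 = 2.190
L(3,4) = 179, L_eff = 1 - 179/255 = 0.298039 (inverted)
t(3,4) = 2.69 - 2.190·0.298039 = 2.037
Σt over all 5·8 pixels = 537993/8500 ≈ 63.2932941
V = pitch²·Σt = 1.41²·537993/8500 = 125.833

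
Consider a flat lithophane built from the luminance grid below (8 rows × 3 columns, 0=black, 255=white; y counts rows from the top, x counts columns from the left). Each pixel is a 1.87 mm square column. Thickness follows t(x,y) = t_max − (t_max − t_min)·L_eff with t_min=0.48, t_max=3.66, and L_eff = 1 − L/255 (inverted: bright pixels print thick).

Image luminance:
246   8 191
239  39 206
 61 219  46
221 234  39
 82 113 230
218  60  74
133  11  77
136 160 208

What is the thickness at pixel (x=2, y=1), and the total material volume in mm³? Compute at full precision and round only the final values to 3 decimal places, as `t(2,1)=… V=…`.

t(2,1)=3.049 V=182.055

span = t_max - t_min = 3.66 - 0.48 = 3.180
L(2,1) = 206, L_eff = 1 - 206/255 = 0.192157 (inverted)
t(2,1) = 3.66 - 3.180·0.192157 = 3.049
Σt over all 8·3 pixels = 221263/4250 ≈ 52.0618824
V = pitch²·Σt = 1.87²·221263/4250 = 182.055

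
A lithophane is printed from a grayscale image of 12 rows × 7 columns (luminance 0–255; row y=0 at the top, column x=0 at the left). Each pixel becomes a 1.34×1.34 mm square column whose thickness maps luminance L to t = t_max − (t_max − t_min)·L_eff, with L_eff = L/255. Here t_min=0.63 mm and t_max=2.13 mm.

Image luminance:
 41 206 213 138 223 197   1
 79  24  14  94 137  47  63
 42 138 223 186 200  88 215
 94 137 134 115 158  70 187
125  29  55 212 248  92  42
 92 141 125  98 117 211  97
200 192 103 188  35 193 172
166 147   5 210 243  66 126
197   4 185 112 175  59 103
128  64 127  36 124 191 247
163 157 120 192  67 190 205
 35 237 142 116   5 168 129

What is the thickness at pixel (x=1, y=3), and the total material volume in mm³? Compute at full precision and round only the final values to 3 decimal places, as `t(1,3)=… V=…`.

span = t_max - t_min = 2.13 - 0.63 = 1.500
L(1,3) = 137, L_eff = 137/255 = 0.537255
t(1,3) = 2.13 - 1.500·0.537255 = 1.324
Σt over all 12·7 pixels = 48861/425 ≈ 114.9670588
V = pitch²·Σt = 1.34²·48861/425 = 206.435

t(1,3)=1.324 V=206.435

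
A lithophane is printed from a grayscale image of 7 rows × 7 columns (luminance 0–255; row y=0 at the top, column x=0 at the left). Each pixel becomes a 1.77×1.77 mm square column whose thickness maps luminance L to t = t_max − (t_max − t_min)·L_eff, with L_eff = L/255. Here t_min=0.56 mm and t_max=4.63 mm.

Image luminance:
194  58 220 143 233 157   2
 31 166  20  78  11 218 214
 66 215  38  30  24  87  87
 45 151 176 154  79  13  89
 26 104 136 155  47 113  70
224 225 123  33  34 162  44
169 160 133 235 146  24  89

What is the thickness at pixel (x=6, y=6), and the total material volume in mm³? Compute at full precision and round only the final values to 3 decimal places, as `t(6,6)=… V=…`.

t(6,6)=3.209 V=438.192

span = t_max - t_min = 4.63 - 0.56 = 4.070
L(6,6) = 89, L_eff = 89/255 = 0.349020
t(6,6) = 4.63 - 4.070·0.349020 = 3.209
Σt over all 7·7 pixels = 297219/2125 ≈ 139.8677647
V = pitch²·Σt = 1.77²·297219/2125 = 438.192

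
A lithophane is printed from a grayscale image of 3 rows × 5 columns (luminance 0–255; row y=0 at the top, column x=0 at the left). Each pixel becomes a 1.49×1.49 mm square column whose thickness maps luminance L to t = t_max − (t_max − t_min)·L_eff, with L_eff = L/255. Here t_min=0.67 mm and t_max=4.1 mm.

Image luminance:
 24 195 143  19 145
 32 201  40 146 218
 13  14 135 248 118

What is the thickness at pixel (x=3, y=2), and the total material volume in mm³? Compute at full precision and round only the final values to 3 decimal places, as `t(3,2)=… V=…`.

span = t_max - t_min = 4.1 - 0.67 = 3.430
L(3,2) = 248, L_eff = 248/255 = 0.972549
t(3,2) = 4.1 - 3.430·0.972549 = 0.764
Σt over all 3·5 pixels = 988237/25500 ≈ 38.7543922
V = pitch²·Σt = 1.49²·988237/25500 = 86.039

t(3,2)=0.764 V=86.039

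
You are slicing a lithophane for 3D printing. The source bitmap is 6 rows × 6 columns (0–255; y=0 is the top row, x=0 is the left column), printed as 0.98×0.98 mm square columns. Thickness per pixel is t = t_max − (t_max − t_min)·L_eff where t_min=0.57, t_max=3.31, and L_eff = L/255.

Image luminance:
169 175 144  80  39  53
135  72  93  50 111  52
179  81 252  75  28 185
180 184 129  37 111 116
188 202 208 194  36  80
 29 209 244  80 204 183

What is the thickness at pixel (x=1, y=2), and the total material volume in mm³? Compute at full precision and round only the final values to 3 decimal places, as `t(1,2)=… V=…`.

span = t_max - t_min = 3.31 - 0.57 = 2.740
L(1,2) = 81, L_eff = 81/255 = 0.317647
t(1,2) = 3.31 - 2.740·0.317647 = 2.440
Σt over all 6·6 pixels = 296957/4250 ≈ 69.8722353
V = pitch²·Σt = 0.98²·296957/4250 = 67.105

t(1,2)=2.440 V=67.105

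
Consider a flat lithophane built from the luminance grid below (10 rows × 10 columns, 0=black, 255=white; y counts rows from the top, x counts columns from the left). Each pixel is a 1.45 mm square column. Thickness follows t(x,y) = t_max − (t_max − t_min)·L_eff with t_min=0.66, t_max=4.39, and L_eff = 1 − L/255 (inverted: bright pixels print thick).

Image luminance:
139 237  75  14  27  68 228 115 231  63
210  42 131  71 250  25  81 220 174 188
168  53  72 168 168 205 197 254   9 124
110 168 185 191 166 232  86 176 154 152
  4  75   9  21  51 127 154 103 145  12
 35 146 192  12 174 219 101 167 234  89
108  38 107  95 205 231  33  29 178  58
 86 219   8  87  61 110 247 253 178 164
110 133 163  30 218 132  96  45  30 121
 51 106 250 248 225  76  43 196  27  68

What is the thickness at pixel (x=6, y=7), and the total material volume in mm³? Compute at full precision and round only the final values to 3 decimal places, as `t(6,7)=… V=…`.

t(6,7)=4.273 V=525.038

span = t_max - t_min = 4.39 - 0.66 = 3.730
L(6,7) = 247, L_eff = 1 - 247/255 = 0.031373 (inverted)
t(6,7) = 4.39 - 3.730·0.031373 = 4.273
Σt over all 10·10 pixels = 318394/1275 ≈ 249.7207843
V = pitch²·Σt = 1.45²·318394/1275 = 525.038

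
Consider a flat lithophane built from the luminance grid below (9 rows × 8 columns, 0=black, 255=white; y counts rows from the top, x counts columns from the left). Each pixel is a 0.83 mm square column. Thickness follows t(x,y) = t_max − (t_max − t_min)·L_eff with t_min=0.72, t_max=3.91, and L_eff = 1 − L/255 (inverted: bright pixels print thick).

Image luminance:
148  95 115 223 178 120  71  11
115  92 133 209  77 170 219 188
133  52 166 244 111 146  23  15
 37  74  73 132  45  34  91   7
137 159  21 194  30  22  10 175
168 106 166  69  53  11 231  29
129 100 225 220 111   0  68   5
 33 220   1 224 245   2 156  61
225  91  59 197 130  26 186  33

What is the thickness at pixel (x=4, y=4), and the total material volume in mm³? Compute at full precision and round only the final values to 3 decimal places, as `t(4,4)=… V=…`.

span = t_max - t_min = 3.91 - 0.72 = 3.190
L(4,4) = 30, L_eff = 1 - 30/255 = 0.882353 (inverted)
t(4,4) = 3.91 - 3.190·0.882353 = 1.095
Σt over all 9·8 pixels = 255603/1700 ≈ 150.3547059
V = pitch²·Σt = 0.83²·255603/1700 = 103.579

t(4,4)=1.095 V=103.579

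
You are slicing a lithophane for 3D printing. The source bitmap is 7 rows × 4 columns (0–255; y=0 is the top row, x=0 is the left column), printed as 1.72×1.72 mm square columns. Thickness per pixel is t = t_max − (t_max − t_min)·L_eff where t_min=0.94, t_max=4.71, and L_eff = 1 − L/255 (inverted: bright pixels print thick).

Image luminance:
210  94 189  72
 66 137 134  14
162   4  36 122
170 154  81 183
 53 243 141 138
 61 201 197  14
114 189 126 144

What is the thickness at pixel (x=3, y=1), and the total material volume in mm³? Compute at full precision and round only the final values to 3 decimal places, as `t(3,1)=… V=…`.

span = t_max - t_min = 4.71 - 0.94 = 3.770
L(3,1) = 14, L_eff = 1 - 14/255 = 0.945098 (inverted)
t(3,1) = 4.71 - 3.770·0.945098 = 1.147
Σt over all 7·4 pixels = 1971433/25500 ≈ 77.3110980
V = pitch²·Σt = 1.72²·1971433/25500 = 228.717

t(3,1)=1.147 V=228.717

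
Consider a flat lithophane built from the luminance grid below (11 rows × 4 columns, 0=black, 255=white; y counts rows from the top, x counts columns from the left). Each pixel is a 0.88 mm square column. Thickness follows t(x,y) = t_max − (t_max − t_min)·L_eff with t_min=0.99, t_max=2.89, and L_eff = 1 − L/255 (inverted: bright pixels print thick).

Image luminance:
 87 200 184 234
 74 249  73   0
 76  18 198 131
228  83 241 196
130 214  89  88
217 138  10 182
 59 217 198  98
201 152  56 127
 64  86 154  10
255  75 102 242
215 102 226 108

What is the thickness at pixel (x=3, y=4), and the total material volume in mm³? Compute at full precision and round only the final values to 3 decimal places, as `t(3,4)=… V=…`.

span = t_max - t_min = 2.89 - 0.99 = 1.900
L(3,4) = 88, L_eff = 1 - 88/255 = 0.654902 (inverted)
t(3,4) = 2.89 - 1.900·0.654902 = 1.646
Σt over all 11·4 pixels = 75577/850 ≈ 88.9141176
V = pitch²·Σt = 0.88²·75577/850 = 68.855

t(3,4)=1.646 V=68.855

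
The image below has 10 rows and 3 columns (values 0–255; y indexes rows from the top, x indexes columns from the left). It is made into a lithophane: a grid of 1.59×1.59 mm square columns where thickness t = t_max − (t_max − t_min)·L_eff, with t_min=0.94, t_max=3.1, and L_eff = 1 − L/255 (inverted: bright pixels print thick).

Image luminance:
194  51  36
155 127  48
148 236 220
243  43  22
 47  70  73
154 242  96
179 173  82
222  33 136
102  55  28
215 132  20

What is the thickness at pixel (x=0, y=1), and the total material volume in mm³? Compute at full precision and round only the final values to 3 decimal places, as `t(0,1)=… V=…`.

span = t_max - t_min = 3.1 - 0.94 = 2.160
L(0,1) = 155, L_eff = 1 - 155/255 = 0.392157 (inverted)
t(0,1) = 3.1 - 2.160·0.392157 = 2.253
Σt over all 10·3 pixels = 124401/2125 ≈ 58.5416471
V = pitch²·Σt = 1.59²·124401/2125 = 147.999

t(0,1)=2.253 V=147.999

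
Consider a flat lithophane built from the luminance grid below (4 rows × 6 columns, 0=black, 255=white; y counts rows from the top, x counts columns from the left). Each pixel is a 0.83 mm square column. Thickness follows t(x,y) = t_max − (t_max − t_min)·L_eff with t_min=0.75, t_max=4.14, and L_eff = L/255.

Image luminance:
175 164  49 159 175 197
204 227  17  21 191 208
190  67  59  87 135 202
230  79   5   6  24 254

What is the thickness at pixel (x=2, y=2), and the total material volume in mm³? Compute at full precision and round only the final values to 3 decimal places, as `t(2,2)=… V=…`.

span = t_max - t_min = 4.14 - 0.75 = 3.390
L(2,2) = 59, L_eff = 59/255 = 0.231373
t(2,2) = 4.14 - 3.390·0.231373 = 3.356
Σt over all 4·6 pixels = 98287/1700 ≈ 57.8158824
V = pitch²·Σt = 0.83²·98287/1700 = 39.829

t(2,2)=3.356 V=39.829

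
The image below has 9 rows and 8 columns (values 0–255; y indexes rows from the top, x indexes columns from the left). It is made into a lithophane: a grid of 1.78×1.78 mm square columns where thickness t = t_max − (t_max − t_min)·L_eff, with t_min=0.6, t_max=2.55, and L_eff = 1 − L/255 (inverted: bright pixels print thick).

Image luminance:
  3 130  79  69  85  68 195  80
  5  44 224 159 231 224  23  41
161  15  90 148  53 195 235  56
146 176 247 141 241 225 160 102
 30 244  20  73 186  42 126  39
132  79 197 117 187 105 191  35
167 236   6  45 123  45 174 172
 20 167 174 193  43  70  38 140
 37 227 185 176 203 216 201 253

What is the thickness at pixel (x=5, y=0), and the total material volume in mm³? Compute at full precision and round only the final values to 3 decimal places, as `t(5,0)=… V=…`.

t(5,0)=1.120 V=358.933

span = t_max - t_min = 2.55 - 0.6 = 1.950
L(5,0) = 68, L_eff = 1 - 68/255 = 0.733333 (inverted)
t(5,0) = 2.55 - 1.950·0.733333 = 1.120
Σt over all 9·8 pixels = 38517/340 ≈ 113.2852941
V = pitch²·Σt = 1.78²·38517/340 = 358.933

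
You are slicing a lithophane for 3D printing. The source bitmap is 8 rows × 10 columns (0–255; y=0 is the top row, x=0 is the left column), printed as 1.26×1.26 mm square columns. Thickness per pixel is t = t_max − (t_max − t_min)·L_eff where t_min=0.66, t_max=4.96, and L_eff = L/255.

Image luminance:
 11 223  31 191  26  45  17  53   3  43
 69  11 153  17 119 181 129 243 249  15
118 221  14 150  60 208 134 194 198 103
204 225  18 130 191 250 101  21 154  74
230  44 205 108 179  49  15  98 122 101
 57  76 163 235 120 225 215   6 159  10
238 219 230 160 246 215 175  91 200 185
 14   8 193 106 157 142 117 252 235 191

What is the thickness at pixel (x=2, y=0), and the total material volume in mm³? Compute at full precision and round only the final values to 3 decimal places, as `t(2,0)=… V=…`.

t(2,0)=4.437 V=351.859

span = t_max - t_min = 4.96 - 0.66 = 4.300
L(2,0) = 31, L_eff = 31/255 = 0.121569
t(2,0) = 4.96 - 4.300·0.121569 = 4.437
Σt over all 8·10 pixels = 282578/1275 ≈ 221.6298039
V = pitch²·Σt = 1.26²·282578/1275 = 351.859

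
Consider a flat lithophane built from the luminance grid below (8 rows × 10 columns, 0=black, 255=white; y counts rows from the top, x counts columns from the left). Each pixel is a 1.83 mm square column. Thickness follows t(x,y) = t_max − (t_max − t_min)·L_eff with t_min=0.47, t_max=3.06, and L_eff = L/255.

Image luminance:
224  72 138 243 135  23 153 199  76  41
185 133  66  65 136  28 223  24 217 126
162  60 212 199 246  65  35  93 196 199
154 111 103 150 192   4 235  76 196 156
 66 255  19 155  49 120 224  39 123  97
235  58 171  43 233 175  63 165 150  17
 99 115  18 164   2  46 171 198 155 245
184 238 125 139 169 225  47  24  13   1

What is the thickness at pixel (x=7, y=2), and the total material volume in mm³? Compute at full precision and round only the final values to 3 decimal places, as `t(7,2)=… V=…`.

t(7,2)=2.115 V=473.341

span = t_max - t_min = 3.06 - 0.47 = 2.590
L(7,2) = 93, L_eff = 93/255 = 0.364706
t(7,2) = 3.06 - 2.590·0.364706 = 2.115
Σt over all 8·10 pixels = 1802113/12750 ≈ 141.3421961
V = pitch²·Σt = 1.83²·1802113/12750 = 473.341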